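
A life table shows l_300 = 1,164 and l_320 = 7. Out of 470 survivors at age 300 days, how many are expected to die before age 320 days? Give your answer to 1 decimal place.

467.2

The relevant probability is 1 − 7/1,164 = 0.993986.
Expected number = 470 × 0.993986 = 467.2.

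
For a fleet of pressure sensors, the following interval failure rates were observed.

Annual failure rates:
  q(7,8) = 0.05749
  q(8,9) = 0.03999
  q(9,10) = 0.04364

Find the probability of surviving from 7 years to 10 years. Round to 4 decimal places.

Survival from 7 to 10 is the product of surviving each interval: (1 − 0.05749) × (1 − 0.03999) × (1 − 0.04364).
= 0.94251 × 0.96001 × 0.95636 = 0.865333.

0.8653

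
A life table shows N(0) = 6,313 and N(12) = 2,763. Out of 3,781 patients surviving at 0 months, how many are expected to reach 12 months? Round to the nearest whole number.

1655

The relevant probability is 2,763/6,313 = 0.437668.
Expected number = 3,781 × 0.437668 = 1655.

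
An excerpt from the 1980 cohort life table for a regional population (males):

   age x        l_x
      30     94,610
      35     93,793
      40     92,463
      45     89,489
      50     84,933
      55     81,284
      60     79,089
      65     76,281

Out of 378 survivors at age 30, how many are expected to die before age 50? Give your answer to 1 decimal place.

The relevant probability is 1 − 84,933/94,610 = 0.102283.
Expected number = 378 × 0.102283 = 38.7.

38.7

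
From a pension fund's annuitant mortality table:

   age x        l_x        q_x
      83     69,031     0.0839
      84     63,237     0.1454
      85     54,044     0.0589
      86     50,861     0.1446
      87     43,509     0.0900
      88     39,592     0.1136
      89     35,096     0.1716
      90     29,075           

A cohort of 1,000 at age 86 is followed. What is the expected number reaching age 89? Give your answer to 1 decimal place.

The relevant probability is 35,096/50,861 = 0.690038.
Expected number = 1,000 × 0.690038 = 690.0.

690.0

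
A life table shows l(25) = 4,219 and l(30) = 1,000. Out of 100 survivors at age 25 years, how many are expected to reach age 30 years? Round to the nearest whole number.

The relevant probability is 1,000/4,219 = 0.237023.
Expected number = 100 × 0.237023 = 24.

24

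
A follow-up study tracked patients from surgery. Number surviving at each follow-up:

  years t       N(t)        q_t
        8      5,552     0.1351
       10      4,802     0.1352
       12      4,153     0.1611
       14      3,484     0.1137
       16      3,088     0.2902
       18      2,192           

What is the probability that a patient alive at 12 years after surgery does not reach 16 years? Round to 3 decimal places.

0.256

P(die before 16 | alive at 12) = 1 − N(16)/N(12) = 1 − 3,088/4,153 = (1,065)/4,153 = 0.256441.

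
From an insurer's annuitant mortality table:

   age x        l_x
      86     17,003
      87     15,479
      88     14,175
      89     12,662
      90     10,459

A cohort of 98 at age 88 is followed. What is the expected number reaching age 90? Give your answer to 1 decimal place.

72.3

The relevant probability is 10,459/14,175 = 0.737848.
Expected number = 98 × 0.737848 = 72.3.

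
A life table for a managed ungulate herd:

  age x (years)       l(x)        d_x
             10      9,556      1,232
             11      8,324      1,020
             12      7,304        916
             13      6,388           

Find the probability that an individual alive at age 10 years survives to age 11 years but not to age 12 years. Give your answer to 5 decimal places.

0.10674

This is the probability of reaching 11 but not 12, conditional on being alive at 10: (l(11) − l(12)) / l(10).
= (8,324 − 7,304) / 9,556 = 1,020 / 9,556 = 0.106739.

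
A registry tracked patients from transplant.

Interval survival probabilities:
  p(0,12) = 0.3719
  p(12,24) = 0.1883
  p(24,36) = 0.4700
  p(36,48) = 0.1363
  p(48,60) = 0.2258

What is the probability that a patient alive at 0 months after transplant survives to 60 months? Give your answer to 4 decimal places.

0.0010

Chaining the interval survival probabilities: 0.3719 × 0.1883 × 0.4700 × 0.1363 × 0.2258.
= 0.001013.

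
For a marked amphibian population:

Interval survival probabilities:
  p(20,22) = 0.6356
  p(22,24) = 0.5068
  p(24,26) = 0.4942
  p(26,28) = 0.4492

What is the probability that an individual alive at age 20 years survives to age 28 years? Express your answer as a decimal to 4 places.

0.0715

Survival from 20 to 28 is the product of surviving each interval: 0.6356 × 0.5068 × 0.4942 × 0.4492.
= 0.071509.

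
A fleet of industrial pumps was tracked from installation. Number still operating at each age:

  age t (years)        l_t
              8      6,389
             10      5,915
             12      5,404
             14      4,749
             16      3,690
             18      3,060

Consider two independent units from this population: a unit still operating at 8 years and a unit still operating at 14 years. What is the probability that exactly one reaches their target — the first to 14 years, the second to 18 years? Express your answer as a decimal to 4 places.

p₁ = l_14/l_8 = 4,749/6,389 = 0.743309; p₂ = l_18/l_14 = 3,060/4,749 = 0.644346.
P(exactly one) = p₁(1−p₂) + (1−p₁)p₂ = 0.264361 + 0.165398 = 0.429759.

0.4298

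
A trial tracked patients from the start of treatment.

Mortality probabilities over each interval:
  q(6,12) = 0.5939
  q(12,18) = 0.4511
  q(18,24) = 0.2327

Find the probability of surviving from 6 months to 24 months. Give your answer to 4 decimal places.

0.1710

The overall survival probability is (1 − 0.5939) × (1 − 0.4511) × (1 − 0.2327).
= 0.4061 × 0.5489 × 0.7673 = 0.171038.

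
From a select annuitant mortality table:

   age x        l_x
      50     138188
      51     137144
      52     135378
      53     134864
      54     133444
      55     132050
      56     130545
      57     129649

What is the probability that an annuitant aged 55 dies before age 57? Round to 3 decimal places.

0.018

P(die before 57 | alive at 55) = 1 − l_57/l_55 = 1 − 129649/132050 = (2401)/132050 = 0.018183.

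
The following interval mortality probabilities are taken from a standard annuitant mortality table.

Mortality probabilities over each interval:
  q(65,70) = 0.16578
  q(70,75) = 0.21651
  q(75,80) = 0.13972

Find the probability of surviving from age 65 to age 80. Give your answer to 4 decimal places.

0.5623

The overall survival probability is (1 − 0.16578) × (1 − 0.21651) × (1 − 0.13972).
= 0.83422 × 0.78349 × 0.86028 = 0.562282.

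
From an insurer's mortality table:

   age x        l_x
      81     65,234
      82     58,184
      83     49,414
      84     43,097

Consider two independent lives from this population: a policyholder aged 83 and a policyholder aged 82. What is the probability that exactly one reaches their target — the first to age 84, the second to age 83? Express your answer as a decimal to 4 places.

0.2400

p₁ = l_84/l_83 = 43,097/49,414 = 0.872162; p₂ = l_83/l_82 = 49,414/58,184 = 0.849271.
P(exactly one) = p₁(1−p₂) + (1−p₁)p₂ = 0.131460 + 0.108569 = 0.240029.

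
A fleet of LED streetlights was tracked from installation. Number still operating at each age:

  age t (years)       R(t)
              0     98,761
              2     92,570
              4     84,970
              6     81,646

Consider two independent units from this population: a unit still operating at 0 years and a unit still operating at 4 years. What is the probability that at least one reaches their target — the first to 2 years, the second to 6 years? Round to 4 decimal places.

0.9975

p₁ = R(2)/R(0) = 92,570/98,761 = 0.937313; p₂ = R(6)/R(4) = 81,646/84,970 = 0.960880.
P(at least one) = 1 − (1−p₁)(1−p₂) = 1 − 0.062687 × 0.039120 = 0.997548.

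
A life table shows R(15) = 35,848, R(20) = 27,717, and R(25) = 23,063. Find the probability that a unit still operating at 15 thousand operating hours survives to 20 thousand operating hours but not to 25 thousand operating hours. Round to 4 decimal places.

This is the probability of reaching 20 but not 25, conditional on being operational at 15: (R(20) − R(25)) / R(15).
= (27,717 − 23,063) / 35,848 = 4,654 / 35,848 = 0.129826.

0.1298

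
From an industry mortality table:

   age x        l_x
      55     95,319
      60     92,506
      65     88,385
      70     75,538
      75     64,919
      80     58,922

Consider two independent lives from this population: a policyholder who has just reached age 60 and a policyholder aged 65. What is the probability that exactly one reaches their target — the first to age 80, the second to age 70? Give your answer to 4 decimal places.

p₁ = l_80/l_60 = 58,922/92,506 = 0.636953; p₂ = l_70/l_65 = 75,538/88,385 = 0.854647.
P(exactly one) = p₁(1−p₂) + (1−p₁)p₂ = 0.092583 + 0.310277 = 0.402860.

0.4029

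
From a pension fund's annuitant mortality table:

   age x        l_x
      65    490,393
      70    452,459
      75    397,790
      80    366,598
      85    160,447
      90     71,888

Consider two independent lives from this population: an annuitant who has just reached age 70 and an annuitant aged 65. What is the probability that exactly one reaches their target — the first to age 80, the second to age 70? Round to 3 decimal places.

0.238

p₁ = l_80/l_70 = 366,598/452,459 = 0.810235; p₂ = l_70/l_65 = 452,459/490,393 = 0.922646.
P(exactly one) = p₁(1−p₂) + (1−p₁)p₂ = 0.062675 + 0.175086 = 0.237761.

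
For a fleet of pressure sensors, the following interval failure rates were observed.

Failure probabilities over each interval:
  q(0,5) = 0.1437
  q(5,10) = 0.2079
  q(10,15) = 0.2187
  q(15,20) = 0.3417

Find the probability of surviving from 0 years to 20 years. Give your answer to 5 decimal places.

Chaining the interval survival probabilities: (1 − 0.1437) × (1 − 0.2079) × (1 − 0.2187) × (1 − 0.3417).
= 0.8563 × 0.7921 × 0.7813 × 0.6583 = 0.348857.

0.34886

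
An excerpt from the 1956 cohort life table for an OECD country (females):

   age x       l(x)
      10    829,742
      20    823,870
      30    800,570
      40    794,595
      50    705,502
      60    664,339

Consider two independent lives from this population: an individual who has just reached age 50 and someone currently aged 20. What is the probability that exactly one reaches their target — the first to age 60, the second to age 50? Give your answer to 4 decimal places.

p₁ = l(60)/l(50) = 664,339/705,502 = 0.941654; p₂ = l(50)/l(20) = 705,502/823,870 = 0.856327.
P(exactly one) = p₁(1−p₂) + (1−p₁)p₂ = 0.135290 + 0.049963 = 0.185254.

0.1853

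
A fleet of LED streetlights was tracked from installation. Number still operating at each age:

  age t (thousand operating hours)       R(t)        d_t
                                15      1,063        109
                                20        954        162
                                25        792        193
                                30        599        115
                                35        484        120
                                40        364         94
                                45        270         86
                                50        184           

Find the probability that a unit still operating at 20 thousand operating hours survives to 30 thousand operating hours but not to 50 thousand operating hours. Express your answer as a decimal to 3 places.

0.435

This is the probability of reaching 30 but not 50, conditional on being operational at 20: (R(30) − R(50)) / R(20).
= (599 − 184) / 954 = 415 / 954 = 0.435010.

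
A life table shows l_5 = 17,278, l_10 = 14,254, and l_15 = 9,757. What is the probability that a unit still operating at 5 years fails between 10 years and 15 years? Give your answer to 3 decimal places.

0.260

This is the probability of reaching 10 but not 15, conditional on being operational at 5: (l_10 − l_15) / l_5.
= (14,254 − 9,757) / 17,278 = 4,497 / 17,278 = 0.260273.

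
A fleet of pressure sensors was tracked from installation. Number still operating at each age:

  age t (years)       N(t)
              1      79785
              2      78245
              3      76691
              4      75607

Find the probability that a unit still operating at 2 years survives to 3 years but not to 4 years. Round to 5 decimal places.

This is the probability of reaching 3 but not 4, conditional on being operational at 2: (N(3) − N(4)) / N(2).
= (76691 − 75607) / 78245 = 1084 / 78245 = 0.013854.

0.01385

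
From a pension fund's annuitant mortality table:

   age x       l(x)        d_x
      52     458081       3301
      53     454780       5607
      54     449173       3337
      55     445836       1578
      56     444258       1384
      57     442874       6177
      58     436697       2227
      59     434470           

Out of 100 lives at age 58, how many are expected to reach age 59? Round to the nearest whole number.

The relevant probability is 434470/436697 = 0.994900.
Expected number = 100 × 0.994900 = 99.

99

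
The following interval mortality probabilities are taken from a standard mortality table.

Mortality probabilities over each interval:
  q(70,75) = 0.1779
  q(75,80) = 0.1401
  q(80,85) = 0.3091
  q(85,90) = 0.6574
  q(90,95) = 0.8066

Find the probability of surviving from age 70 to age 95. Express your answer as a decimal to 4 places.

0.0324

Chaining the interval survival probabilities: (1 − 0.1779) × (1 − 0.1401) × (1 − 0.3091) × (1 − 0.6574) × (1 − 0.8066).
= 0.8221 × 0.8599 × 0.6909 × 0.3426 × 0.1934 = 0.032362.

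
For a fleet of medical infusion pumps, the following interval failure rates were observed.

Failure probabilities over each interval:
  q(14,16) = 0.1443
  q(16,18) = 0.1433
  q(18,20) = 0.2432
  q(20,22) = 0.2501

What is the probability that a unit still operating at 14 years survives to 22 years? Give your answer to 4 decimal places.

0.4160

Chaining the interval survival probabilities: (1 − 0.1443) × (1 − 0.1433) × (1 − 0.2432) × (1 − 0.2501).
= 0.8557 × 0.8567 × 0.7568 × 0.7499 = 0.416040.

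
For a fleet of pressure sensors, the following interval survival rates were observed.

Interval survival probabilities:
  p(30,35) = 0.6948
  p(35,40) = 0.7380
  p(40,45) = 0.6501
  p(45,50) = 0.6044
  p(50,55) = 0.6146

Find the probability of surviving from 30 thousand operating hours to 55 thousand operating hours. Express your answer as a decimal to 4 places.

0.1238

P(survive 30→55) = 0.6948 × 0.7380 × 0.6501 × 0.6044 × 0.6146.
= 0.123826.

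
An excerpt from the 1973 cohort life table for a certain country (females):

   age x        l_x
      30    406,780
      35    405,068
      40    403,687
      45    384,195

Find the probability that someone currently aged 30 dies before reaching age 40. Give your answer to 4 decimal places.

0.0076

P(die before 40 | alive at 30) = 1 − l_40/l_30 = 1 − 403,687/406,780 = (3,093)/406,780 = 0.007604.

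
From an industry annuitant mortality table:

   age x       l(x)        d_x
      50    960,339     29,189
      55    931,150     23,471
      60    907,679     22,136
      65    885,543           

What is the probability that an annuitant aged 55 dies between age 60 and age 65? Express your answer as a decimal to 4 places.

This is the probability of reaching 60 but not 65, conditional on being alive at 55: (l(60) − l(65)) / l(55).
= (907,679 − 885,543) / 931,150 = 22,136 / 931,150 = 0.023773.

0.0238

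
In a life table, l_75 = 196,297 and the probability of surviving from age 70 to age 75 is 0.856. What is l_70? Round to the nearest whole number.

229319

l_70 = l_75 / p = 196,297 / 0.856 = 229319.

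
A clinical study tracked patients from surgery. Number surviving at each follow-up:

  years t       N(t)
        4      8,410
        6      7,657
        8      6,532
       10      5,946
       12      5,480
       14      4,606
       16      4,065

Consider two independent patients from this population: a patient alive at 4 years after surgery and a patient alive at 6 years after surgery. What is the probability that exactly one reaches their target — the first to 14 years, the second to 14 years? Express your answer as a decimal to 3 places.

p₁ = N(14)/N(4) = 4,606/8,410 = 0.547681; p₂ = N(14)/N(6) = 4,606/7,657 = 0.601541.
P(exactly one) = p₁(1−p₂) + (1−p₁)p₂ = 0.218228 + 0.272088 = 0.490317.

0.490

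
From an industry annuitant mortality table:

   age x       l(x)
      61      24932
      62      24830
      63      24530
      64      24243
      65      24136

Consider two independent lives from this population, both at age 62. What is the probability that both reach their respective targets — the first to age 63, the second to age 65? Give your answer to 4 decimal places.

p₁ = l(63)/l(62) = 24530/24830 = 0.987918; p₂ = l(65)/l(62) = 24136/24830 = 0.972050.
P(both) = p₁ × p₂ = 0.987918 × 0.972050 = 0.960306.

0.9603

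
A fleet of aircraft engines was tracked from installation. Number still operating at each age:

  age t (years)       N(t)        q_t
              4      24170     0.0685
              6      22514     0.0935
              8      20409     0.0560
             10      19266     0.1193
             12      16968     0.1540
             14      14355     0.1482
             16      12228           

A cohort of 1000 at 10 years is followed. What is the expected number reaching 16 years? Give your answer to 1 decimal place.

The relevant probability is 12228/19266 = 0.634693.
Expected number = 1000 × 0.634693 = 634.7.

634.7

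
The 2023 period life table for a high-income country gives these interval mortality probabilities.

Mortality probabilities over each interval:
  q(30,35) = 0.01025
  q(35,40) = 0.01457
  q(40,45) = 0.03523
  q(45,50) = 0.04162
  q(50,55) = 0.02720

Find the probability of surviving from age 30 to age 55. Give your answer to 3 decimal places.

0.877

Chaining the interval survival probabilities: (1 − 0.01025) × (1 − 0.01457) × (1 − 0.03523) × (1 − 0.04162) × (1 − 0.02720).
= 0.98975 × 0.98543 × 0.96477 × 0.95838 × 0.97280 = 0.877276.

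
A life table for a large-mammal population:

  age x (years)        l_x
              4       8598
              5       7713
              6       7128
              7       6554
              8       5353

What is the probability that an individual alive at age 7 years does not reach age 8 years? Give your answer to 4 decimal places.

0.1832

P(die before 8 | alive at 7) = 1 − l_8/l_7 = 1 − 5353/6554 = (1201)/6554 = 0.183247.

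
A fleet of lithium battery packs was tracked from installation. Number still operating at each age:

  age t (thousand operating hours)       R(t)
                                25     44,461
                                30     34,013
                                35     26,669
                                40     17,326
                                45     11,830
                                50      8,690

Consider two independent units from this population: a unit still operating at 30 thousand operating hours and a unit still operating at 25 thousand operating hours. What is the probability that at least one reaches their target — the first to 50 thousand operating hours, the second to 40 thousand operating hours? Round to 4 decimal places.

p₁ = R(50)/R(30) = 8,690/34,013 = 0.255491; p₂ = R(40)/R(25) = 17,326/44,461 = 0.389690.
P(at least one) = 1 − (1−p₁)(1−p₂) = 1 − 0.744509 × 0.610310 = 0.545619.

0.5456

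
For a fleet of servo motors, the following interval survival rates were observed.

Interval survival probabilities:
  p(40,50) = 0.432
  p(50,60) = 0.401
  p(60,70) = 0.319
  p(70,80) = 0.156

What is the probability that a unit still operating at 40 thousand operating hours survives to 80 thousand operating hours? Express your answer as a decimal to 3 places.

0.009

Chaining the interval survival probabilities: 0.432 × 0.401 × 0.319 × 0.156.
= 0.008621.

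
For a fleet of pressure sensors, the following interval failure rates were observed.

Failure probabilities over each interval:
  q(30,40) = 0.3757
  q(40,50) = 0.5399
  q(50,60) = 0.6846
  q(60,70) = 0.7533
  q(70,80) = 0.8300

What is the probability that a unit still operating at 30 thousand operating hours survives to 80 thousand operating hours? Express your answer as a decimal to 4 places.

Chaining the interval survival probabilities: (1 − 0.3757) × (1 − 0.5399) × (1 − 0.6846) × (1 − 0.7533) × (1 − 0.8300).
= 0.6243 × 0.4601 × 0.3154 × 0.2467 × 0.1700 = 0.003799.

0.0038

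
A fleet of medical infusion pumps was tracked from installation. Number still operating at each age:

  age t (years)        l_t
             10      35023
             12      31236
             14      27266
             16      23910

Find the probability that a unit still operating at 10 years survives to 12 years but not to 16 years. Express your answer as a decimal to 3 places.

0.209

This is the probability of reaching 12 but not 16, conditional on being operational at 10: (l_12 − l_16) / l_10.
= (31236 − 23910) / 35023 = 7326 / 35023 = 0.209177.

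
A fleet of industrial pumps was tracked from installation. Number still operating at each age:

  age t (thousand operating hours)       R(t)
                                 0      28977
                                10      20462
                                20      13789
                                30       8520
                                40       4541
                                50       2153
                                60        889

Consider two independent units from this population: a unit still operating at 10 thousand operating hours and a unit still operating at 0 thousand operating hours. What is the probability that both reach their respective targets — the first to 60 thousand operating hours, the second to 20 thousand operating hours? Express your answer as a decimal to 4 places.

p₁ = R(60)/R(10) = 889/20462 = 0.043446; p₂ = R(20)/R(0) = 13789/28977 = 0.475860.
P(both) = p₁ × p₂ = 0.043446 × 0.475860 = 0.020674.

0.0207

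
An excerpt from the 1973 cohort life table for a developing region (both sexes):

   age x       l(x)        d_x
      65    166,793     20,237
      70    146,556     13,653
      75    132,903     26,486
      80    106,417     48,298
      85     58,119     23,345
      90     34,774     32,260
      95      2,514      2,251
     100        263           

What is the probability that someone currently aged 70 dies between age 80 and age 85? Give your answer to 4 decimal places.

This is the probability of reaching 80 but not 85, conditional on being alive at 70: (l(80) − l(85)) / l(70).
= (106,417 − 58,119) / 146,556 = 48,298 / 146,556 = 0.329553.

0.3296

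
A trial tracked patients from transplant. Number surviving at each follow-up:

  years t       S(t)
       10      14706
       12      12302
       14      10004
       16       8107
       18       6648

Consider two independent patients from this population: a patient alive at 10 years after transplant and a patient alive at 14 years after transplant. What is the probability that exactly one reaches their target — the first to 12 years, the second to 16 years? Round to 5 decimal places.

0.29110

p₁ = S(12)/S(10) = 12302/14706 = 0.836529; p₂ = S(16)/S(14) = 8107/10004 = 0.810376.
P(exactly one) = p₁(1−p₂) + (1−p₁)p₂ = 0.158626 + 0.132473 = 0.291099.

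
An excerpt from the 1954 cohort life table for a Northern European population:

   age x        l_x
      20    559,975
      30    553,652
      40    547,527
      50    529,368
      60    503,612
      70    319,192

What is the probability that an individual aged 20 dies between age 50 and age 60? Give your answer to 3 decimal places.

This is the probability of reaching 50 but not 60, conditional on being alive at 20: (l_50 − l_60) / l_20.
= (529,368 − 503,612) / 559,975 = 25,756 / 559,975 = 0.045995.

0.046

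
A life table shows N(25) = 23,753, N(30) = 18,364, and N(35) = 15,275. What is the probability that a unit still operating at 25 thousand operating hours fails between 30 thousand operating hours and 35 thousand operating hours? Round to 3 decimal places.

0.130

This is the probability of reaching 30 but not 35, conditional on being operational at 25: (N(30) − N(35)) / N(25).
= (18,364 − 15,275) / 23,753 = 3,089 / 23,753 = 0.130047.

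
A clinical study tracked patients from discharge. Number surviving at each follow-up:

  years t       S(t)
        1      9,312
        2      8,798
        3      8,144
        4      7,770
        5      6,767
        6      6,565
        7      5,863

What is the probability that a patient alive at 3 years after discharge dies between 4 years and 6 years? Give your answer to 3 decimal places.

0.148

This is the probability of reaching 4 but not 6, conditional on being alive at 3: (S(4) − S(6)) / S(3).
= (7,770 − 6,565) / 8,144 = 1,205 / 8,144 = 0.147962.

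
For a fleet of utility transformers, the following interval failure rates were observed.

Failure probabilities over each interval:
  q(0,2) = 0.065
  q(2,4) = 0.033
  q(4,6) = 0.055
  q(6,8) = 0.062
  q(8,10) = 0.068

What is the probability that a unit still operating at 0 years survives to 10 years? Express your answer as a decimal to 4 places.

0.7469

Chaining the interval survival probabilities: (1 − 0.065) × (1 − 0.033) × (1 − 0.055) × (1 − 0.062) × (1 − 0.068).
= 0.935 × 0.967 × 0.945 × 0.938 × 0.932 = 0.746945.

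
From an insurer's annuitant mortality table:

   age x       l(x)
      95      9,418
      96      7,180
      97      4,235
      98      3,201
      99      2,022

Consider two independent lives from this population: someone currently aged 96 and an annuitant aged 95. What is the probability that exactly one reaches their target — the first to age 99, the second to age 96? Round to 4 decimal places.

p₁ = l(99)/l(96) = 2,022/7,180 = 0.281616; p₂ = l(96)/l(95) = 7,180/9,418 = 0.762370.
P(exactly one) = p₁(1−p₂) + (1−p₁)p₂ = 0.066920 + 0.547674 = 0.614595.

0.6146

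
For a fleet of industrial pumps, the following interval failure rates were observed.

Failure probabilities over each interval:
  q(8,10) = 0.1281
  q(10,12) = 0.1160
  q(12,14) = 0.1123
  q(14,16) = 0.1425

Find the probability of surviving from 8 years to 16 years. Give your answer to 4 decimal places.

The overall survival probability is (1 − 0.1281) × (1 − 0.1160) × (1 − 0.1123) × (1 − 0.1425).
= 0.8719 × 0.8840 × 0.8877 × 0.8575 = 0.586704.

0.5867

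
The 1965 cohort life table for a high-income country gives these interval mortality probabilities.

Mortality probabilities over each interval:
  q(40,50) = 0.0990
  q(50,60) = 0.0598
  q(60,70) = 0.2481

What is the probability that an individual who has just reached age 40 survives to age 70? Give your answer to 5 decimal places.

0.63695

Survival from 40 to 70 is the product of surviving each interval: (1 − 0.0990) × (1 − 0.0598) × (1 − 0.2481).
= 0.9010 × 0.9402 × 0.7519 = 0.636950.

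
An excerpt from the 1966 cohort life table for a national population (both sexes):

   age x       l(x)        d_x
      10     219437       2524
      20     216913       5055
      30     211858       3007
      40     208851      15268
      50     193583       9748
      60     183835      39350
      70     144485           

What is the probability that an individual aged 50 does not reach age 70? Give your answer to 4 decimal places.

P(die before 70 | alive at 50) = 1 − l(70)/l(50) = 1 − 144485/193583 = (49098)/193583 = 0.253628.

0.2536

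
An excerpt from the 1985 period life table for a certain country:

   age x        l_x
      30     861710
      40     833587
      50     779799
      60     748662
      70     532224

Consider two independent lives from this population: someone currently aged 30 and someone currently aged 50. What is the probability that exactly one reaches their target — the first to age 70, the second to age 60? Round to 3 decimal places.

p₁ = l_70/l_30 = 532224/861710 = 0.617637; p₂ = l_60/l_50 = 748662/779799 = 0.960070.
P(exactly one) = p₁(1−p₂) + (1−p₁)p₂ = 0.024662 + 0.367095 = 0.391757.

0.392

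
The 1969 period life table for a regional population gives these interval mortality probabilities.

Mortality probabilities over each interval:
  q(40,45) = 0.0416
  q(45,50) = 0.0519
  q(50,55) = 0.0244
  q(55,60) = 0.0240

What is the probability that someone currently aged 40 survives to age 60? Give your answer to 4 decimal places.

Chaining the interval survival probabilities: (1 − 0.0416) × (1 − 0.0519) × (1 − 0.0244) × (1 − 0.0240).
= 0.9584 × 0.9481 × 0.9756 × 0.9760 = 0.865212.

0.8652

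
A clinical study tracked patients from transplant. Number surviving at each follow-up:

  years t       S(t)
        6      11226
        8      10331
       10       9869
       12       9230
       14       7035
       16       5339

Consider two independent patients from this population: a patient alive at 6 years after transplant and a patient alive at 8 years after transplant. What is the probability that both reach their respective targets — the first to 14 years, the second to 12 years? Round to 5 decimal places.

p₁ = S(14)/S(6) = 7035/11226 = 0.626670; p₂ = S(12)/S(8) = 9230/10331 = 0.893428.
P(both) = p₁ × p₂ = 0.626670 × 0.893428 = 0.559885.

0.55988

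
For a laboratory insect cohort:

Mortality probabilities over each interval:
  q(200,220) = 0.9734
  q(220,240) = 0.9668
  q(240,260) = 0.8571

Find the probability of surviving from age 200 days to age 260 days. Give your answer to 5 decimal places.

0.00013

Survival from 200 to 260 is the product of surviving each interval: (1 − 0.9734) × (1 − 0.9668) × (1 − 0.8571).
= 0.0266 × 0.0332 × 0.1429 = 0.000126.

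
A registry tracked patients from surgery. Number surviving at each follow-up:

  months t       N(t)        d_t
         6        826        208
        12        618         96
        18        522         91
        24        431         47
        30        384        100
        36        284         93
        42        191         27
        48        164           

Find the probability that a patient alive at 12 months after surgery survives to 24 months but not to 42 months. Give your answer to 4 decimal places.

0.3883

This is the probability of reaching 24 but not 42, conditional on being alive at 12: (N(24) − N(42)) / N(12).
= (431 − 191) / 618 = 240 / 618 = 0.388350.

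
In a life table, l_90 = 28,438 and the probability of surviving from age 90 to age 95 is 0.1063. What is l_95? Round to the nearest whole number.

3023

l_95 = l_90 × p = 28,438 × 0.1063 = 3023.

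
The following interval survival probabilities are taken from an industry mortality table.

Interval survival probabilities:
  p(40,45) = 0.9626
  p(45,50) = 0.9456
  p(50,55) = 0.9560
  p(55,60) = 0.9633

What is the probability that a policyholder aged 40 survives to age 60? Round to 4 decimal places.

Survival from 40 to 60 is the product of surviving each interval: 0.9626 × 0.9456 × 0.9560 × 0.9633.
= 0.838248.

0.8382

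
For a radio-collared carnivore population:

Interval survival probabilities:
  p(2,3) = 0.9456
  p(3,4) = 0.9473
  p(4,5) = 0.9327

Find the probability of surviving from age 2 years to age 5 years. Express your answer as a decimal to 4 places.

0.8355

Chaining the interval survival probabilities: 0.9456 × 0.9473 × 0.9327.
= 0.835482.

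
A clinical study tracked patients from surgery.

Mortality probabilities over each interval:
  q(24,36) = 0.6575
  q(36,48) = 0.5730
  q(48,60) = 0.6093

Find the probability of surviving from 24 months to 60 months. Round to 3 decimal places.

P(survive 24→60) = (1 − 0.6575) × (1 − 0.5730) × (1 − 0.6093).
= 0.3425 × 0.4270 × 0.3907 = 0.057139.

0.057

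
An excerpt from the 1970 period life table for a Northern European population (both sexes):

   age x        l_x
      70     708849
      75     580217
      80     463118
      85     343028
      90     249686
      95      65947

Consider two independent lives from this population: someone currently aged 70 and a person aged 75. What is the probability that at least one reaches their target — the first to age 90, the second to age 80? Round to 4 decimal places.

0.8693

p₁ = l_90/l_70 = 249686/708849 = 0.352241; p₂ = l_80/l_75 = 463118/580217 = 0.798181.
P(at least one) = 1 − (1−p₁)(1−p₂) = 1 − 0.647759 × 0.201819 = 0.869270.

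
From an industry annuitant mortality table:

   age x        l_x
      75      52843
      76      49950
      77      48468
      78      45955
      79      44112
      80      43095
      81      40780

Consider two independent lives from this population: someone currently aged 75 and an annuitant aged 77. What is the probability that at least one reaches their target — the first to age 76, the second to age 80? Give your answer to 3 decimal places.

p₁ = l_76/l_75 = 49950/52843 = 0.945253; p₂ = l_80/l_77 = 43095/48468 = 0.889143.
P(at least one) = 1 − (1−p₁)(1−p₂) = 1 − 0.054747 × 0.110857 = 0.993931.

0.994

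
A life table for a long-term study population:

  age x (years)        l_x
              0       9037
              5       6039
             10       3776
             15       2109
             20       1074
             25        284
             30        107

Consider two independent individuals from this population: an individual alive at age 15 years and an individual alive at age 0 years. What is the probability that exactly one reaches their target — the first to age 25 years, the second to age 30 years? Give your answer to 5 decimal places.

p₁ = l_25/l_15 = 284/2109 = 0.134661; p₂ = l_30/l_0 = 107/9037 = 0.011840.
P(exactly one) = p₁(1−p₂) + (1−p₁)p₂ = 0.133067 + 0.010246 = 0.143312.

0.14331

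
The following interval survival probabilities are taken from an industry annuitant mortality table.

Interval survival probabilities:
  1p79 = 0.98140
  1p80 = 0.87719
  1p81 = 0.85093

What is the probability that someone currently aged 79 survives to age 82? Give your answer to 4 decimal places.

0.7325

Survival from 79 to 82 is the product of surviving each interval: 0.98140 × 0.87719 × 0.85093.
= 0.732544.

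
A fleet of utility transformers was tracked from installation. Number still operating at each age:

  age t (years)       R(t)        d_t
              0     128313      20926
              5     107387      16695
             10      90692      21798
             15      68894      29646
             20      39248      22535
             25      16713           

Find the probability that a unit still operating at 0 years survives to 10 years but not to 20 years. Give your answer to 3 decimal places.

This is the probability of reaching 10 but not 20, conditional on being operational at 0: (R(10) − R(20)) / R(0).
= (90692 − 39248) / 128313 = 51444 / 128313 = 0.400926.

0.401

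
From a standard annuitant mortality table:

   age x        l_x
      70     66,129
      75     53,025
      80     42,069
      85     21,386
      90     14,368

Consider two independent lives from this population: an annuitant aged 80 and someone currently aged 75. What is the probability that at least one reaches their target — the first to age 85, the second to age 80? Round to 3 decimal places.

p₁ = l_85/l_80 = 21,386/42,069 = 0.508355; p₂ = l_80/l_75 = 42,069/53,025 = 0.793380.
P(at least one) = 1 − (1−p₁)(1−p₂) = 1 − 0.491645 × 0.206620 = 0.898416.

0.898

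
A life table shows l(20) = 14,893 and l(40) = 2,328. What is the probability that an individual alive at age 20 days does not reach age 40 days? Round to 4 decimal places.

0.8437

P(die before 40 | alive at 20) = 1 − l(40)/l(20) = 1 − 2,328/14,893 = (12,565)/14,893 = 0.843685.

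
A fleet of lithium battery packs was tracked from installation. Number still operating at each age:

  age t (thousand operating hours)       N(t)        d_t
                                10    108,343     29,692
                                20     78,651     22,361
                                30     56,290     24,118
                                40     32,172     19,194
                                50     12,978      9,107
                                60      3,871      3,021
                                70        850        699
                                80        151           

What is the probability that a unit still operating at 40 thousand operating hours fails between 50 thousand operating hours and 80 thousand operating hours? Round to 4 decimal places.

0.3987

This is the probability of reaching 50 but not 80, conditional on being operational at 40: (N(50) − N(80)) / N(40).
= (12,978 − 151) / 32,172 = 12,827 / 32,172 = 0.398701.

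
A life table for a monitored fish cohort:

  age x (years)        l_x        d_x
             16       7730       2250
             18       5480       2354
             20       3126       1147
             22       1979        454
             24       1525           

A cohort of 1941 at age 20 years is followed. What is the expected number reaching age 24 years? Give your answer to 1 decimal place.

946.9

The relevant probability is 1525/3126 = 0.487844.
Expected number = 1941 × 0.487844 = 946.9.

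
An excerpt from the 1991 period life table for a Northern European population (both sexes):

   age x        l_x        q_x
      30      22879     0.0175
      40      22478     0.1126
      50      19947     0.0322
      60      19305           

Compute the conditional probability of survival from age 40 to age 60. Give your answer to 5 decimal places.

0.85884

We want 20p40 = l_60/l_40.
The conditional survival probability is l_60/l_40 = 19305/22478 = 0.858840.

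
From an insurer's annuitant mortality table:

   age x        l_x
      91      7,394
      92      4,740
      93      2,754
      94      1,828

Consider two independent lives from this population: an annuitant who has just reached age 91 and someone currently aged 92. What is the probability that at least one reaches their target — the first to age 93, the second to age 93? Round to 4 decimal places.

p₁ = l_93/l_91 = 2,754/7,394 = 0.372464; p₂ = l_93/l_92 = 2,754/4,740 = 0.581013.
P(at least one) = 1 − (1−p₁)(1−p₂) = 1 − 0.627536 × 0.418987 = 0.737071.

0.7371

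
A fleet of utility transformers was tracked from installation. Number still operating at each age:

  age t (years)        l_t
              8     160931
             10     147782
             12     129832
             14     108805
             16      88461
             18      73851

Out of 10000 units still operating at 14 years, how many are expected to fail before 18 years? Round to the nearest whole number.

3213

The relevant probability is 1 − 73851/108805 = 0.321254.
Expected number = 10000 × 0.321254 = 3213.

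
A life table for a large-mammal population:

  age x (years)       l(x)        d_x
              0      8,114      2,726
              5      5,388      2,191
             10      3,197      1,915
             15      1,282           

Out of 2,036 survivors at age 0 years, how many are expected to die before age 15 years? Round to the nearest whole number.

The relevant probability is 1 − 1,282/8,114 = 0.842001.
Expected number = 2,036 × 0.842001 = 1714.

1714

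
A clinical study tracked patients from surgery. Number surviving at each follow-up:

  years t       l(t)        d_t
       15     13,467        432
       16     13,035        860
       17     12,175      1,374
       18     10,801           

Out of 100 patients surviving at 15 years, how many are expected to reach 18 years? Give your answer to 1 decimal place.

The relevant probability is 10,801/13,467 = 0.802035.
Expected number = 100 × 0.802035 = 80.2.

80.2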